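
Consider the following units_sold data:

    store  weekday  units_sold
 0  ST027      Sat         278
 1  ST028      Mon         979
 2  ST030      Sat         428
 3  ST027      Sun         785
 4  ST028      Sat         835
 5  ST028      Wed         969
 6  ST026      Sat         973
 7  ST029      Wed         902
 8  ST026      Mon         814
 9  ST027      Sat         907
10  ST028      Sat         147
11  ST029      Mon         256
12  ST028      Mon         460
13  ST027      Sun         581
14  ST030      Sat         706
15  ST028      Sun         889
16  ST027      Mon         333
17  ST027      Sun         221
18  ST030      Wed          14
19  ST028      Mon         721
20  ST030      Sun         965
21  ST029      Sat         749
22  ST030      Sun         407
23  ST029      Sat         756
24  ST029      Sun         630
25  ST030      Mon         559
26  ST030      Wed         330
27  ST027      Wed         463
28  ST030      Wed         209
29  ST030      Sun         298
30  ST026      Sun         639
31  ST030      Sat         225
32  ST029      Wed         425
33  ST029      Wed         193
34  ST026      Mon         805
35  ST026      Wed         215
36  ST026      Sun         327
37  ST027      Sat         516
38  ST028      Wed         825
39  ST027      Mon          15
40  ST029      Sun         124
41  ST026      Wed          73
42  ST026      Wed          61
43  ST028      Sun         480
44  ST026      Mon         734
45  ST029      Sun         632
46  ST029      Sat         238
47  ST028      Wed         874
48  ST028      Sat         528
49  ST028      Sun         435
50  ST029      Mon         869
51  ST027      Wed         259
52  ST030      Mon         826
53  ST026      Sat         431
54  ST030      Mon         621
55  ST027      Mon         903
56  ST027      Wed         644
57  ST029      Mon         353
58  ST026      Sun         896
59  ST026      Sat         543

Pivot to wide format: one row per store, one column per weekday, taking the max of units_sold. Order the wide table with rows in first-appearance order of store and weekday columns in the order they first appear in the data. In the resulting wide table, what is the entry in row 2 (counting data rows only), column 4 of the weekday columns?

With rows in first-appearance order of store, row 2 is store=ST028. weekday columns in first-appearance order: Sat, Mon, Sun, Wed; column 4 is Wed.
Long rows with store=ST028, weekday=Wed: max(969, 825, 874) = 969.

969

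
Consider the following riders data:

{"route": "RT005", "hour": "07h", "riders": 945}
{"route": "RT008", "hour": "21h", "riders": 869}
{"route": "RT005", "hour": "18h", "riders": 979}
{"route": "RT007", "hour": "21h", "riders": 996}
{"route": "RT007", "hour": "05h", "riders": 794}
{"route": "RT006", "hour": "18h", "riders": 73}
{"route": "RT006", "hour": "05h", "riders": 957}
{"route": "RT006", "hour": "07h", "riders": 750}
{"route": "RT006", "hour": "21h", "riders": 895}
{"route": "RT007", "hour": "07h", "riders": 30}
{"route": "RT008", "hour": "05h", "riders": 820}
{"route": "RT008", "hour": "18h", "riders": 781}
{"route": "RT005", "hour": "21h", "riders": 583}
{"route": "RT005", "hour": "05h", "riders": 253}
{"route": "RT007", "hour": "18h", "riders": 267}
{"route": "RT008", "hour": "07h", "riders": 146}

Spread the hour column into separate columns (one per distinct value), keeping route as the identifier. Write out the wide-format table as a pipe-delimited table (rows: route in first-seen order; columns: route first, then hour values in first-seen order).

| route | 07h | 21h | 18h | 05h |
| RT005 | 945 | 583 | 979 | 253 |
| RT008 | 146 | 869 | 781 | 820 |
| RT007 | 30 | 996 | 267 | 794 |
| RT006 | 750 | 895 | 73 | 957 |

Columns: route plus the 4 distinct hour values (07h, 21h, 18h, 05h).
For example, row RT005 column 07h takes riders=945 from the long row (RT005, 07h).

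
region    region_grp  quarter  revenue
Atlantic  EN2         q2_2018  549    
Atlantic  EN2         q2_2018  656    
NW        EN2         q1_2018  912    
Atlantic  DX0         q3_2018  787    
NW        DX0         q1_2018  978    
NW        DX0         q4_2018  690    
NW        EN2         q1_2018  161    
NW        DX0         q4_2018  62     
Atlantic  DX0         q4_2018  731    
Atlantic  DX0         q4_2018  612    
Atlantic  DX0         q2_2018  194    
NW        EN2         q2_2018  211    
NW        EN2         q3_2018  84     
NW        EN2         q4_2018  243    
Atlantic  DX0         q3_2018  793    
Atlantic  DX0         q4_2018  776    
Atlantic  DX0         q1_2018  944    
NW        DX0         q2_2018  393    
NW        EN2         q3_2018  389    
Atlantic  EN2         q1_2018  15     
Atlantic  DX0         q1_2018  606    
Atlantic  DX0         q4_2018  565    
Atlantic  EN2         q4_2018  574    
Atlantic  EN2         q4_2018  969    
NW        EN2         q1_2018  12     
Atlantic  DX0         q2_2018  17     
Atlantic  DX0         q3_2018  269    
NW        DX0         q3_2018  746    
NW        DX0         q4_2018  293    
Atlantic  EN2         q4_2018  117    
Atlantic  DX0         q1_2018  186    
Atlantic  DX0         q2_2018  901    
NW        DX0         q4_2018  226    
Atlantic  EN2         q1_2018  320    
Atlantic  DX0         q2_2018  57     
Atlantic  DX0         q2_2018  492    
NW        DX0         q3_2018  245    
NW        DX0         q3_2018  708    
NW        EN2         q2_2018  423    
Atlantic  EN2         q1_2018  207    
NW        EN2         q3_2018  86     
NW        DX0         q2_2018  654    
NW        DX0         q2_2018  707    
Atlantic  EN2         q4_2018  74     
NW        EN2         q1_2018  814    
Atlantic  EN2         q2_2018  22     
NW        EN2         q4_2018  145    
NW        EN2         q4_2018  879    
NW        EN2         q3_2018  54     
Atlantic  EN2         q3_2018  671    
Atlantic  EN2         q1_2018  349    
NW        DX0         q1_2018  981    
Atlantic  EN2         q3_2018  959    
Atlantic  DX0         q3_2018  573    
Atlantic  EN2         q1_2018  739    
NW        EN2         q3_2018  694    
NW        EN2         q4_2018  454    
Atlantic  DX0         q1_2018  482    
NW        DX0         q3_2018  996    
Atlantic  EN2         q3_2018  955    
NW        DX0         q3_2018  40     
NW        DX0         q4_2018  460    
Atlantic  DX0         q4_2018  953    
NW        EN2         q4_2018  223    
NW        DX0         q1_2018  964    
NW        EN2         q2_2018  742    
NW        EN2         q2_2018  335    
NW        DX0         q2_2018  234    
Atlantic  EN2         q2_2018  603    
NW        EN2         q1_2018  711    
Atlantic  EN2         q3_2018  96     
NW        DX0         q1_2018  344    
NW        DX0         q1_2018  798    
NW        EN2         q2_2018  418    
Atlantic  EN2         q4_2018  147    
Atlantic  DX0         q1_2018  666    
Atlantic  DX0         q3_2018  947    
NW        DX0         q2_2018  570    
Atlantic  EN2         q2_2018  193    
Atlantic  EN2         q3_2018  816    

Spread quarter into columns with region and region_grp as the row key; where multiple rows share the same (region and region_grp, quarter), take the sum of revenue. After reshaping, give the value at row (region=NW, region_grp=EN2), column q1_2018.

Rows with region=NW, region_grp=EN2 and quarter=q1_2018: revenue values are 912, 161, 12, 814, 711.
912 + 161 + 12 + 814 + 711 = 2610.

2610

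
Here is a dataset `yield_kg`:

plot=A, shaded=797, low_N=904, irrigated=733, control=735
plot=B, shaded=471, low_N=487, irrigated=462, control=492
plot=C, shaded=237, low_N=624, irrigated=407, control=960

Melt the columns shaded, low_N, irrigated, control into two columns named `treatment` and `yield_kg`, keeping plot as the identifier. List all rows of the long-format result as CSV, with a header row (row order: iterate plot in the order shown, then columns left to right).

Each (plot, column) pair becomes one row: 3 × 4 = 12 rows.
For example, (A, shaded) → yield_kg=797.

plot,treatment,yield_kg
A,shaded,797
A,low_N,904
A,irrigated,733
A,control,735
B,shaded,471
B,low_N,487
B,irrigated,462
B,control,492
C,shaded,237
C,low_N,624
C,irrigated,407
C,control,960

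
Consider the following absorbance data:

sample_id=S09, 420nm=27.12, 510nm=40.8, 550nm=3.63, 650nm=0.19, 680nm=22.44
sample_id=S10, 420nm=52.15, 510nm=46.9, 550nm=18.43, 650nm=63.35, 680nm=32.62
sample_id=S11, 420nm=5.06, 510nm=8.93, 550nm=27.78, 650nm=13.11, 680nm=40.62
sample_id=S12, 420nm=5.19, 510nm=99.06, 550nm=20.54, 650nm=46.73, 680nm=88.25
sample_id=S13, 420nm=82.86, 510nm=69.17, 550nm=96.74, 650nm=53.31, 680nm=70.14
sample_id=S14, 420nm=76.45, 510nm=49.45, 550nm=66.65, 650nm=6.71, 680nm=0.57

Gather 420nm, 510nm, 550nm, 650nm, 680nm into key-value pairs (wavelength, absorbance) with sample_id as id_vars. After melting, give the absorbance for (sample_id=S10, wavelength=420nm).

Unpivoting turns each (sample_id, wide-column) pair into one long row.
The wide cell at row S10, column 420nm holds 52.15, so the long row (S10, 420nm) has absorbance=52.15.

52.15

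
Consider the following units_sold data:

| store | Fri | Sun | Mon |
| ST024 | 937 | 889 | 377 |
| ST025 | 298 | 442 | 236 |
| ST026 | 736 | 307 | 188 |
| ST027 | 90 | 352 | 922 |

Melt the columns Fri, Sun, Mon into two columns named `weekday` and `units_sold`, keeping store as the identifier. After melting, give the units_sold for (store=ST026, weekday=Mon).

Unpivoting turns each (store, wide-column) pair into one long row.
The wide cell at row ST026, column Mon holds 188, so the long row (ST026, Mon) has units_sold=188.

188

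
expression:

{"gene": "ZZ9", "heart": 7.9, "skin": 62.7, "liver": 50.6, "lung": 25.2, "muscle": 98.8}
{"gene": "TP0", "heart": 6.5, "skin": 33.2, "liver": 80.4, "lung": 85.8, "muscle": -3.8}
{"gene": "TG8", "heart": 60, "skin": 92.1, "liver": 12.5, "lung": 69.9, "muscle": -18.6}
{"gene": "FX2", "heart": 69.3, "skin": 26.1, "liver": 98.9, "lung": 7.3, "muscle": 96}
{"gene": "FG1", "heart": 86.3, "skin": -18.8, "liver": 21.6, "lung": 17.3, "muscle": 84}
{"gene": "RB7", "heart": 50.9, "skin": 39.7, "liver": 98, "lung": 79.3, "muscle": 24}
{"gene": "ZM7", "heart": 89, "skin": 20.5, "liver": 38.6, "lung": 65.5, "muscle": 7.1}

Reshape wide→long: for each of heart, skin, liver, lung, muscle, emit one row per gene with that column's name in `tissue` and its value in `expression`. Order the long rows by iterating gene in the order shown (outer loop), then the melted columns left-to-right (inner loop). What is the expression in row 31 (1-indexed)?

89

35 rows total (7 × 5). Row 31: index ⌊(31-1)/5⌋ = 6 into gene → ZM7; (31-1) mod 5 = 0 into the melted columns → heart.
So row 31 is (ZM7, heart, 89); expression = 89.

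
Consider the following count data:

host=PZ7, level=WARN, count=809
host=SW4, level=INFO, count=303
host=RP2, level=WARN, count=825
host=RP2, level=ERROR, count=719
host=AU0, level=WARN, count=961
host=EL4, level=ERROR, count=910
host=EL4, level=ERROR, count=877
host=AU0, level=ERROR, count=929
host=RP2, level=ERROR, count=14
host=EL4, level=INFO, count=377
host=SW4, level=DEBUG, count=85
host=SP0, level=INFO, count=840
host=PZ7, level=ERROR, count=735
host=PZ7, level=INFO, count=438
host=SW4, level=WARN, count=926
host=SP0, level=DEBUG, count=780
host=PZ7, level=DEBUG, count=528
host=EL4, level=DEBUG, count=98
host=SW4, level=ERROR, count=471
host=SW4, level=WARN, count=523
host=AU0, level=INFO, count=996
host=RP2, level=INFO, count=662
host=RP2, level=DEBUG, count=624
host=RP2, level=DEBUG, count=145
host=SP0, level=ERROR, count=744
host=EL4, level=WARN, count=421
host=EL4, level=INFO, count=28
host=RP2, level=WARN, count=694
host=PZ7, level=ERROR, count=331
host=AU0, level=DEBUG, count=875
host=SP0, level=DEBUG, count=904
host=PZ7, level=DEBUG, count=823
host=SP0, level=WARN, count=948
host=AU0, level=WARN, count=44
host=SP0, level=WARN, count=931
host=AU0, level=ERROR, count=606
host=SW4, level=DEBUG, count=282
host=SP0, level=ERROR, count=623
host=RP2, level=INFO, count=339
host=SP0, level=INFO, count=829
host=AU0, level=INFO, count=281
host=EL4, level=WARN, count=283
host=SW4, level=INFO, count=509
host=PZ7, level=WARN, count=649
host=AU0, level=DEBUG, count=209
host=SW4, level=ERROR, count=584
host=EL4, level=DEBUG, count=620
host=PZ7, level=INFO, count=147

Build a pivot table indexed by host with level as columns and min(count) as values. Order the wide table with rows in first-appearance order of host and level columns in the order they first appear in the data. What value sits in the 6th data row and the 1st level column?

931

With rows in first-appearance order of host, row 6 is host=SP0. level columns in first-appearance order: WARN, INFO, ERROR, DEBUG; column 1 is WARN.
Long rows with host=SP0, level=WARN: min(948, 931) = 931.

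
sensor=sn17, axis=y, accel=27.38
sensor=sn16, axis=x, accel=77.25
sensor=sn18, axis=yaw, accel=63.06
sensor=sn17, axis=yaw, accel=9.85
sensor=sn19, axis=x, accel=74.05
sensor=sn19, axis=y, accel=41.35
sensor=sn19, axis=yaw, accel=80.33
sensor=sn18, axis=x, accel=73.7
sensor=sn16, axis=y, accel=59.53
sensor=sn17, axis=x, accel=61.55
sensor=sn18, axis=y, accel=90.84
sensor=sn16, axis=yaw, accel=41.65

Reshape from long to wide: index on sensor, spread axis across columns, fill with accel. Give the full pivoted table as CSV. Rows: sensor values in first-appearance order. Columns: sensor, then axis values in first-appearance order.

Columns: sensor plus the 3 distinct axis values (y, x, yaw).
For example, row sn17 column y takes accel=27.38 from the long row (sn17, y).

sensor,y,x,yaw
sn17,27.38,61.55,9.85
sn16,59.53,77.25,41.65
sn18,90.84,73.7,63.06
sn19,41.35,74.05,80.33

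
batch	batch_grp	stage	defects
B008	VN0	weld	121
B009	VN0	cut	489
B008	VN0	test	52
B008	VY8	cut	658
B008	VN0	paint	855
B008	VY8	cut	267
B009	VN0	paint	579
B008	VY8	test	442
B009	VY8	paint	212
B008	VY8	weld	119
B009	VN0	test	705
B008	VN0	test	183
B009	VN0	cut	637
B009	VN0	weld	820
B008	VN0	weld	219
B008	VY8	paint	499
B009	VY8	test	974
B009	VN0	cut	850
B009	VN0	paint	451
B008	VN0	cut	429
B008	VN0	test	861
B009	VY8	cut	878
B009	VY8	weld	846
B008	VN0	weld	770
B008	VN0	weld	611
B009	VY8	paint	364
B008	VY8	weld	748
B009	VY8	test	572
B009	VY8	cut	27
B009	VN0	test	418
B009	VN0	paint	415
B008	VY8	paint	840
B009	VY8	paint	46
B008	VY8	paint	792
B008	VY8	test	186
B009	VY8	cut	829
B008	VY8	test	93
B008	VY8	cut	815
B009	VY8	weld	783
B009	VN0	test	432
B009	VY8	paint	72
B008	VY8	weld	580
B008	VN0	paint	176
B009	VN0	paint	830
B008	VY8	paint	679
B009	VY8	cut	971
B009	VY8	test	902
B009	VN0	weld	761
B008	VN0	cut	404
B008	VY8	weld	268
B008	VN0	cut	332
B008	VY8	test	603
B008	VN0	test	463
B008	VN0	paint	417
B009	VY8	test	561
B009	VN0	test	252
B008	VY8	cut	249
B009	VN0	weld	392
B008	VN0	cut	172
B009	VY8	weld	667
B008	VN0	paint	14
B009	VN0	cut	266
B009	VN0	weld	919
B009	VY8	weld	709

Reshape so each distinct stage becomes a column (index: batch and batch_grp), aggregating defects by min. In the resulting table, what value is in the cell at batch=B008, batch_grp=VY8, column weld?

Rows with batch=B008, batch_grp=VY8 and stage=weld: defects values are 119, 748, 580, 268.
min(119, 748, 580, 268) = 119.

119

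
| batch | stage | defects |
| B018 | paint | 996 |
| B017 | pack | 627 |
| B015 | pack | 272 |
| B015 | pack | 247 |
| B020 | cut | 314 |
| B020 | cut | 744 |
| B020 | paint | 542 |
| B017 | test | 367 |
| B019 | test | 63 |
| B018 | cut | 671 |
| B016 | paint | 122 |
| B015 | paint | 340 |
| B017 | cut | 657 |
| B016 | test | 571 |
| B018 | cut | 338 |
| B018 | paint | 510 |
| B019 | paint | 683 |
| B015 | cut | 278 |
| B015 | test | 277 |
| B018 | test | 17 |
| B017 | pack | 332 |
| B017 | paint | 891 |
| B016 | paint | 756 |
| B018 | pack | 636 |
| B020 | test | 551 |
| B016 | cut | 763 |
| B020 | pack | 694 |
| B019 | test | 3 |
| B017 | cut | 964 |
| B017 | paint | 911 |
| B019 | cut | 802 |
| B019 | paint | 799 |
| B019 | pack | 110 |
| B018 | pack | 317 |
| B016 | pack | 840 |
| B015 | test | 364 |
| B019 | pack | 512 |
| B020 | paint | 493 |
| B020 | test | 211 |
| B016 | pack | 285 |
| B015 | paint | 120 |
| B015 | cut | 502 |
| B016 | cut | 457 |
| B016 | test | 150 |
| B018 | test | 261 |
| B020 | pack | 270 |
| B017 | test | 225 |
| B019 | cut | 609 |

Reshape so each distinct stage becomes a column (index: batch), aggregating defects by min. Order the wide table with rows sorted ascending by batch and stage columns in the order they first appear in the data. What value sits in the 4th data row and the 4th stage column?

17

With rows sorted ascending by batch, row 4 is batch=B018. stage columns in first-appearance order: paint, pack, cut, test; column 4 is test.
Long rows with batch=B018, stage=test: min(17, 261) = 17.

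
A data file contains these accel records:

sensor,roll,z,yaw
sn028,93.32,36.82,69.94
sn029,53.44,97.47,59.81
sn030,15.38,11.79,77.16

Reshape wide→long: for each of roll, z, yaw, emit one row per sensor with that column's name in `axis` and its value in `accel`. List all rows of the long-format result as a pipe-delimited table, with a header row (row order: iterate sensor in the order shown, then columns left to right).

Each (sensor, column) pair becomes one row: 3 × 3 = 9 rows.
For example, (sn028, roll) → accel=93.32.

| sensor | axis | accel |
| sn028 | roll | 93.32 |
| sn028 | z | 36.82 |
| sn028 | yaw | 69.94 |
| sn029 | roll | 53.44 |
| sn029 | z | 97.47 |
| sn029 | yaw | 59.81 |
| sn030 | roll | 15.38 |
| sn030 | z | 11.79 |
| sn030 | yaw | 77.16 |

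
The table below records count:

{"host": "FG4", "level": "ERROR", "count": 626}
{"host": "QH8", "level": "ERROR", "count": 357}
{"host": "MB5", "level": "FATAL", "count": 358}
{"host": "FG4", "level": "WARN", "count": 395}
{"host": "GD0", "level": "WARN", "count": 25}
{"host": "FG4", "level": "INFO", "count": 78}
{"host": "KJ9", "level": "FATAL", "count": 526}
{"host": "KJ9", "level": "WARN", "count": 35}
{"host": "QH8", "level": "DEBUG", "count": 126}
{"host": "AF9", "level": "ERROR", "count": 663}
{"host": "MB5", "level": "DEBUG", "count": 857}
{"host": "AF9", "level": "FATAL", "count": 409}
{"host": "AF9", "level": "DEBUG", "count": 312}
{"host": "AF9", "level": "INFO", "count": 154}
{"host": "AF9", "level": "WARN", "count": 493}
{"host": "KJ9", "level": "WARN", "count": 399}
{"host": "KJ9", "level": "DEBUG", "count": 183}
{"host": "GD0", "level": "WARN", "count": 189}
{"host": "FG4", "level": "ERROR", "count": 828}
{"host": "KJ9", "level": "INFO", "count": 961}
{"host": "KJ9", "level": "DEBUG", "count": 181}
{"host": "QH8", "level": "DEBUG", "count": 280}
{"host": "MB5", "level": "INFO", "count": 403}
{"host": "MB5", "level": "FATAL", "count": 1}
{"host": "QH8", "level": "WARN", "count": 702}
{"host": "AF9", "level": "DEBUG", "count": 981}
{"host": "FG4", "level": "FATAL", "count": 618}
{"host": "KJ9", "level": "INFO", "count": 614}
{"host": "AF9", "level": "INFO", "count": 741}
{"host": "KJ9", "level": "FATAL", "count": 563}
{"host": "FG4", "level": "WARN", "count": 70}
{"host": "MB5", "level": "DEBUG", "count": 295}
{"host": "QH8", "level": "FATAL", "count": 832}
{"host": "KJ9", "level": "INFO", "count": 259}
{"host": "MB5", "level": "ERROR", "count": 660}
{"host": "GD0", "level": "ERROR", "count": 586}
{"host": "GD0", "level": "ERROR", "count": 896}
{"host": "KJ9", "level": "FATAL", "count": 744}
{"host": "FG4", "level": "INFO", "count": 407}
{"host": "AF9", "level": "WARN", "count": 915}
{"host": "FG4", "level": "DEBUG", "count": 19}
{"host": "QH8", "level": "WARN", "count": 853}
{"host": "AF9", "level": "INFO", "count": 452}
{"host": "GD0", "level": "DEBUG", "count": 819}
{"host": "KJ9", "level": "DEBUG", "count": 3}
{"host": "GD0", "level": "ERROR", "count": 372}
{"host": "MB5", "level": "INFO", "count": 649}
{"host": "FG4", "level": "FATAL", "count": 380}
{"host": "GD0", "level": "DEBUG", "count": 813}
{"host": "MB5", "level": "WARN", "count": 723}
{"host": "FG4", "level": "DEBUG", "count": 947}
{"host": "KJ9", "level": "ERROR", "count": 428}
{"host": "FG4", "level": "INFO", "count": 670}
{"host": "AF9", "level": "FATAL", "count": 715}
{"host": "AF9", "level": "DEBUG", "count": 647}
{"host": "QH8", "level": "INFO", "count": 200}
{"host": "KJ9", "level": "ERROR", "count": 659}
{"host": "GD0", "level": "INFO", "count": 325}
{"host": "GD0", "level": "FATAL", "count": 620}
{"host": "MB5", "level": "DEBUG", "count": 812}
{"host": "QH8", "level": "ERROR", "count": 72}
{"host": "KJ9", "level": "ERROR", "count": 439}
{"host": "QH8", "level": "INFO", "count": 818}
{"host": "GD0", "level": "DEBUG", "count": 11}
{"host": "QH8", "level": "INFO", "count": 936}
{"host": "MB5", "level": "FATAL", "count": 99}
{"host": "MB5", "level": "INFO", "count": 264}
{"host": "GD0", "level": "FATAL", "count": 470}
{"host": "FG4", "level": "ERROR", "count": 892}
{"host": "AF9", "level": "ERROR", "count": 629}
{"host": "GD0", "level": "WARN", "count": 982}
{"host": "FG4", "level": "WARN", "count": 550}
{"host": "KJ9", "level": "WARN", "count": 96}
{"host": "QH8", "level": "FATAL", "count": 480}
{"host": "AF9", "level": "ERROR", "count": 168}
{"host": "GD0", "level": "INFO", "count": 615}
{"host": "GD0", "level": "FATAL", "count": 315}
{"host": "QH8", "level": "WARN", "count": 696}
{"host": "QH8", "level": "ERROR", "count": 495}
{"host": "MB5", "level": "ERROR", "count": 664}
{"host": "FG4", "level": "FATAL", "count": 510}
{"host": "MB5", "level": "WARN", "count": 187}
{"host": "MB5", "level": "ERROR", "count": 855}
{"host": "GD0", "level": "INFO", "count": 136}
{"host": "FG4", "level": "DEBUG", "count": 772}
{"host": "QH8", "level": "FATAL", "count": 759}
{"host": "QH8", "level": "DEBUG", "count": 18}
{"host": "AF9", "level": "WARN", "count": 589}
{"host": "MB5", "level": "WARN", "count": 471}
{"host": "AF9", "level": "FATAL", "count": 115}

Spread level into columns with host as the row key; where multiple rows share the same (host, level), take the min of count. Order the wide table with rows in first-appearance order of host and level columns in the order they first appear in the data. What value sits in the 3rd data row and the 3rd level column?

187

With rows in first-appearance order of host, row 3 is host=MB5. level columns in first-appearance order: ERROR, FATAL, WARN, INFO, DEBUG; column 3 is WARN.
Long rows with host=MB5, level=WARN: min(723, 187, 471) = 187.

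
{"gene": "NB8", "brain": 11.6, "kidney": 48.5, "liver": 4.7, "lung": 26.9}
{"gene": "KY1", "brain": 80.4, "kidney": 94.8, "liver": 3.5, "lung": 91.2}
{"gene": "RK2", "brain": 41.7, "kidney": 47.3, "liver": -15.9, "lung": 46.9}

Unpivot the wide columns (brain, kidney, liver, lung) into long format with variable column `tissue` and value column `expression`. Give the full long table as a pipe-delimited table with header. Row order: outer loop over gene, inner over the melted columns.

| gene | tissue | expression |
| NB8 | brain | 11.6 |
| NB8 | kidney | 48.5 |
| NB8 | liver | 4.7 |
| NB8 | lung | 26.9 |
| KY1 | brain | 80.4 |
| KY1 | kidney | 94.8 |
| KY1 | liver | 3.5 |
| KY1 | lung | 91.2 |
| RK2 | brain | 41.7 |
| RK2 | kidney | 47.3 |
| RK2 | liver | -15.9 |
| RK2 | lung | 46.9 |

Each (gene, column) pair becomes one row: 3 × 4 = 12 rows.
For example, (NB8, brain) → expression=11.6.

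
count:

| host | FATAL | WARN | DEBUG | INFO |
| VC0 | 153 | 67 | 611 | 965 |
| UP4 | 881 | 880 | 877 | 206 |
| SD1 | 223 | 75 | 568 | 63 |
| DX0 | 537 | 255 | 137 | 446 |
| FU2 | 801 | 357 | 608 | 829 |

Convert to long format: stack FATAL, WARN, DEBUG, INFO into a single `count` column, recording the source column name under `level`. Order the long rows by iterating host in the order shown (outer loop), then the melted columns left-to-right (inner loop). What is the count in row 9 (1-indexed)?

223

20 rows total (5 × 4). Row 9: index ⌊(9-1)/4⌋ = 2 into host → SD1; (9-1) mod 4 = 0 into the melted columns → FATAL.
So row 9 is (SD1, FATAL, 223); count = 223.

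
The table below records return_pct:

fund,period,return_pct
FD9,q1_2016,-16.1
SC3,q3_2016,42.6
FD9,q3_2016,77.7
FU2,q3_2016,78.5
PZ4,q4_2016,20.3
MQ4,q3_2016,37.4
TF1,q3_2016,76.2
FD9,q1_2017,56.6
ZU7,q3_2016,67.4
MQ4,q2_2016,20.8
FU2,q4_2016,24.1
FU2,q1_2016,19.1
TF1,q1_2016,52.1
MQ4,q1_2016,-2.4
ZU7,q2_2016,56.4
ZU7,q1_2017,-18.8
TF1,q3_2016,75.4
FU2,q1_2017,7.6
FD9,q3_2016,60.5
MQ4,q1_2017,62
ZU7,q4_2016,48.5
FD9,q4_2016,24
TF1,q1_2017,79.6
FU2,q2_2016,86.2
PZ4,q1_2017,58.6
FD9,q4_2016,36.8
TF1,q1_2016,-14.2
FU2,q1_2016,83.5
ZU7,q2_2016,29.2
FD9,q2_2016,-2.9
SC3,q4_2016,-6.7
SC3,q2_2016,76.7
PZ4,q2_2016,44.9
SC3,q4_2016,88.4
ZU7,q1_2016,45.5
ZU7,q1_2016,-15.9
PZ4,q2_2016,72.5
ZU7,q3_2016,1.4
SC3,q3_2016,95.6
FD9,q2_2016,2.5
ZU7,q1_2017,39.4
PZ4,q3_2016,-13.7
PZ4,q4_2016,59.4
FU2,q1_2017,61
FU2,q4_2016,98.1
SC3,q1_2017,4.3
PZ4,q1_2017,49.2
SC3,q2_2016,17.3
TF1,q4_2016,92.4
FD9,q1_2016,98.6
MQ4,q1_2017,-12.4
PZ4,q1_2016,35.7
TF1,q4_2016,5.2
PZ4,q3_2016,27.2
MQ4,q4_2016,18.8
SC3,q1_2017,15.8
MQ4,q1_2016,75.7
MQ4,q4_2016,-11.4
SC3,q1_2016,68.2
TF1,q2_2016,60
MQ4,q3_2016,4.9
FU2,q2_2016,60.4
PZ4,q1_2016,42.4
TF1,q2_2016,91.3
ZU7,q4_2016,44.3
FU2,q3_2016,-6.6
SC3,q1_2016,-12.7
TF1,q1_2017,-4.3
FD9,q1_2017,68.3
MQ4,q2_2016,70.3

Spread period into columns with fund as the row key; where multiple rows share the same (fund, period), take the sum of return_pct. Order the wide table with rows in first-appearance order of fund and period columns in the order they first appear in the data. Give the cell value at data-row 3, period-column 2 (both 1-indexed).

With rows in first-appearance order of fund, row 3 is fund=FU2. period columns in first-appearance order: q1_2016, q3_2016, q4_2016, q1_2017, q2_2016; column 2 is q3_2016.
Long rows with fund=FU2, period=q3_2016: 78.5 + -6.6 = 71.9.

71.9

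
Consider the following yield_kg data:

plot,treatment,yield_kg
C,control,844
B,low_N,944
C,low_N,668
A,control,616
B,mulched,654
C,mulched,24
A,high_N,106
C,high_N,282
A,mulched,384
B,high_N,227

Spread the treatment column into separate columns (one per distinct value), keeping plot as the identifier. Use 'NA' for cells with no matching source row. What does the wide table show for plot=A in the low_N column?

No long-format row has plot=A and treatment=low_N, so the cell is NA.

NA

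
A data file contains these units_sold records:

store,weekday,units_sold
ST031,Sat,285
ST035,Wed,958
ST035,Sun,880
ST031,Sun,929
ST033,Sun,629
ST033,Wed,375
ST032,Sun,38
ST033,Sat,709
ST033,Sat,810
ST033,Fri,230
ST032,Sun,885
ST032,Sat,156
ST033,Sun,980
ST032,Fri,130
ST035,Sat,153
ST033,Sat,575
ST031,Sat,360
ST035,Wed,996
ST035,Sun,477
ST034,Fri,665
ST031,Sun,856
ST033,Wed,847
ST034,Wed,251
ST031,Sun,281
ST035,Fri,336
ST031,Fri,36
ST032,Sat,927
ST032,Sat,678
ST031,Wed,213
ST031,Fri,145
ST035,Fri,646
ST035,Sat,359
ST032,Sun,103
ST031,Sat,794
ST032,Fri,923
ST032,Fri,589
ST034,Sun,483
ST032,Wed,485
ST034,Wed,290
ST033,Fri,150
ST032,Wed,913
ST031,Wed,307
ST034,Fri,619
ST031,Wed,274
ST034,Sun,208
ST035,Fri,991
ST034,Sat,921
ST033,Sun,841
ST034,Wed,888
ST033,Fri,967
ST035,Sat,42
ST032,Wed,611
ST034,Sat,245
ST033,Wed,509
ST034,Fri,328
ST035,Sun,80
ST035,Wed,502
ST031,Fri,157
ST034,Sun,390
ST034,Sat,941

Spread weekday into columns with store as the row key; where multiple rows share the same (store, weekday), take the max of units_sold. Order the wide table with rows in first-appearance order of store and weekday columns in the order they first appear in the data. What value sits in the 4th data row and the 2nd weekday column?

913

With rows in first-appearance order of store, row 4 is store=ST032. weekday columns in first-appearance order: Sat, Wed, Sun, Fri; column 2 is Wed.
Long rows with store=ST032, weekday=Wed: max(485, 913, 611) = 913.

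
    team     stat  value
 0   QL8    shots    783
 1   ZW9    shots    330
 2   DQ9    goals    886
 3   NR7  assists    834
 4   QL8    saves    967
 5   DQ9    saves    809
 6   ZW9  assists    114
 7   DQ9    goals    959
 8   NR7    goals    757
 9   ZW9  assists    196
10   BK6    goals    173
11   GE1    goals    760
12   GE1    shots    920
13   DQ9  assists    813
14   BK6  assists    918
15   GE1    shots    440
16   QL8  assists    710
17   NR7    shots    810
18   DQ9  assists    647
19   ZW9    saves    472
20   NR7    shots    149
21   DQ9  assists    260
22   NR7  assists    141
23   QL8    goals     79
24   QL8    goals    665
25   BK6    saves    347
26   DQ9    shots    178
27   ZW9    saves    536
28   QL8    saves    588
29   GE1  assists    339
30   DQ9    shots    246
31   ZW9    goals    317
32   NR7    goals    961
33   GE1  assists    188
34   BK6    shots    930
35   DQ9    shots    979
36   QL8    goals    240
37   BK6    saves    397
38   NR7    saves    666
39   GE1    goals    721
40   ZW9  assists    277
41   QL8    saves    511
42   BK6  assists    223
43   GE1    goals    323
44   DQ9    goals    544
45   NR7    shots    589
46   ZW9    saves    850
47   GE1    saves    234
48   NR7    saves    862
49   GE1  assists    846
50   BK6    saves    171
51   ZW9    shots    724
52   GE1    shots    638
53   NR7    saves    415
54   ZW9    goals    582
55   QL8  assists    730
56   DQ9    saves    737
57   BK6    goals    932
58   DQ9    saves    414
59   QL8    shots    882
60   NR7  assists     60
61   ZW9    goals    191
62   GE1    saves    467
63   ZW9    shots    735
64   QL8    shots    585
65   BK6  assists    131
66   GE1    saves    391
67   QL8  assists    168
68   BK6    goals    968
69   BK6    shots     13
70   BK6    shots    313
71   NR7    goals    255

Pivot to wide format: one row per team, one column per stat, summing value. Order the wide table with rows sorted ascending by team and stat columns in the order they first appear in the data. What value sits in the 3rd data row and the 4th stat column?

1092

With rows sorted ascending by team, row 3 is team=GE1. stat columns in first-appearance order: shots, goals, assists, saves; column 4 is saves.
Long rows with team=GE1, stat=saves: 234 + 467 + 391 = 1092.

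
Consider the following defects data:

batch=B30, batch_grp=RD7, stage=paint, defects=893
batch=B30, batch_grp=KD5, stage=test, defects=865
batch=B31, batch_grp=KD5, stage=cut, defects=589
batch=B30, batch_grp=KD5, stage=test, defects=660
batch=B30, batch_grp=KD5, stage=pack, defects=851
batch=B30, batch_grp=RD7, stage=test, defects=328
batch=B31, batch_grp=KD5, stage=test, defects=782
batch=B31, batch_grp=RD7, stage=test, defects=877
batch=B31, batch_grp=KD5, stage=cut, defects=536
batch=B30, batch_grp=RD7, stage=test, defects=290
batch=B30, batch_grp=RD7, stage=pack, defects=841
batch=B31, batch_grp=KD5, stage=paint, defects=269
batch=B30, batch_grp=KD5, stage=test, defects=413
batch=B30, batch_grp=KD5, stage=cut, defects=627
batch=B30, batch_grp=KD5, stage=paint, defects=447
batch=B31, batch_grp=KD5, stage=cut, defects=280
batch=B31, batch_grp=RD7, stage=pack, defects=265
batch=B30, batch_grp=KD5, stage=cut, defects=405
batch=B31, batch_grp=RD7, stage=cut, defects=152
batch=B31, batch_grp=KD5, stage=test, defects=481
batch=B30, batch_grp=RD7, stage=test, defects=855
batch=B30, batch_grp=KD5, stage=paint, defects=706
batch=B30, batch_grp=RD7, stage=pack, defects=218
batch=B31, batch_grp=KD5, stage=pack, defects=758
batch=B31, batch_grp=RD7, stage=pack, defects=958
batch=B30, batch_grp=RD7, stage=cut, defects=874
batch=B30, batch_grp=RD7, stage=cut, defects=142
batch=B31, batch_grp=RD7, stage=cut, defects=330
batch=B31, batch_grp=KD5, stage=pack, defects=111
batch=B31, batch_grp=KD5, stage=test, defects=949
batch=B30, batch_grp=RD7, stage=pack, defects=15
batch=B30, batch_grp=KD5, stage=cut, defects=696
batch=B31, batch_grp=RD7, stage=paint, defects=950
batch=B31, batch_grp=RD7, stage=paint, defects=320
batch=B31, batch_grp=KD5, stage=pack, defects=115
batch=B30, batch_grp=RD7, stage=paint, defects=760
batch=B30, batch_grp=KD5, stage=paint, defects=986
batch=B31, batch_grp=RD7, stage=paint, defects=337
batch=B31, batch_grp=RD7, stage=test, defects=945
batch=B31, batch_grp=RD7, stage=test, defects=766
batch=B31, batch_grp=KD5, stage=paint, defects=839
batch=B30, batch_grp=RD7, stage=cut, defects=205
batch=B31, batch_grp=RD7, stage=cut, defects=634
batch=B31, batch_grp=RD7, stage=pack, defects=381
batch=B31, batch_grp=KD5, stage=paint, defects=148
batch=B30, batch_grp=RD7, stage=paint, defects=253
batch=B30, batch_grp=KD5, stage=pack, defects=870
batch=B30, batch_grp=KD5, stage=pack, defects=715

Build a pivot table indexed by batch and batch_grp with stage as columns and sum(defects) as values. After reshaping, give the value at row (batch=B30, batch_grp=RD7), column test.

1473

Rows with batch=B30, batch_grp=RD7 and stage=test: defects values are 328, 290, 855.
328 + 290 + 855 = 1473.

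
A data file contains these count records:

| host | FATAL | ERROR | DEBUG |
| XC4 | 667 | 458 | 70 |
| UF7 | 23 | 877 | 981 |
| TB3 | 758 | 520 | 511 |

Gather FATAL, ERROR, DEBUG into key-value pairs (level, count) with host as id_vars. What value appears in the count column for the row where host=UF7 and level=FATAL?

Unpivoting turns each (host, wide-column) pair into one long row.
The wide cell at row UF7, column FATAL holds 23, so the long row (UF7, FATAL) has count=23.

23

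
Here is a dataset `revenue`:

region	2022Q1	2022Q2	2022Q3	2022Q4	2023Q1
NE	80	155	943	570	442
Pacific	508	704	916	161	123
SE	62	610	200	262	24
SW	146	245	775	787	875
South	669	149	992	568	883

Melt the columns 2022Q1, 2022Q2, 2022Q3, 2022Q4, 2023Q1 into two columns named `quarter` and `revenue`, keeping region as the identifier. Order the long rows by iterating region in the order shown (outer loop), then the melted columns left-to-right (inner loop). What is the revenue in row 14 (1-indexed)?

262

25 rows total (5 × 5). Row 14: index ⌊(14-1)/5⌋ = 2 into region → SE; (14-1) mod 5 = 3 into the melted columns → 2022Q4.
So row 14 is (SE, 2022Q4, 262); revenue = 262.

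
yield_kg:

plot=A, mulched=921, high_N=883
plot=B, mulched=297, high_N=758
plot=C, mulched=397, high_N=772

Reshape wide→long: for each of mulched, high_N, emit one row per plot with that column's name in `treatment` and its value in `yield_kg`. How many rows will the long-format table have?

6

3 plot values × 2 melted columns = 6 rows.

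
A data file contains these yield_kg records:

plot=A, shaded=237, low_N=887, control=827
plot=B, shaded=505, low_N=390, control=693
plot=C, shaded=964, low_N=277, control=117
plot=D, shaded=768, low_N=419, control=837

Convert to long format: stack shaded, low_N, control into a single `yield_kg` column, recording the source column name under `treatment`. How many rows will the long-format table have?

4 plot values × 3 melted columns = 12 rows.

12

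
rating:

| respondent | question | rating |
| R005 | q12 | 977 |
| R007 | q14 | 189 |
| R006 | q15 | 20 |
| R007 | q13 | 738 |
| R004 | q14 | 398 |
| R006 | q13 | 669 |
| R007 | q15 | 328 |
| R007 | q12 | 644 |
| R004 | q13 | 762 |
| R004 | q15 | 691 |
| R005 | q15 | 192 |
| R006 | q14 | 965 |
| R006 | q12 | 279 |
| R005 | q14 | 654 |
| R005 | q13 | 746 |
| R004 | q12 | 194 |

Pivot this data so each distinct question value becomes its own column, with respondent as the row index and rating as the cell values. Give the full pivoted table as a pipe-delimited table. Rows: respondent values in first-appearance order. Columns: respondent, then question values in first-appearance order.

Columns: respondent plus the 4 distinct question values (q12, q14, q15, q13).
For example, row R005 column q12 takes rating=977 from the long row (R005, q12).

| respondent | q12 | q14 | q15 | q13 |
| R005 | 977 | 654 | 192 | 746 |
| R007 | 644 | 189 | 328 | 738 |
| R006 | 279 | 965 | 20 | 669 |
| R004 | 194 | 398 | 691 | 762 |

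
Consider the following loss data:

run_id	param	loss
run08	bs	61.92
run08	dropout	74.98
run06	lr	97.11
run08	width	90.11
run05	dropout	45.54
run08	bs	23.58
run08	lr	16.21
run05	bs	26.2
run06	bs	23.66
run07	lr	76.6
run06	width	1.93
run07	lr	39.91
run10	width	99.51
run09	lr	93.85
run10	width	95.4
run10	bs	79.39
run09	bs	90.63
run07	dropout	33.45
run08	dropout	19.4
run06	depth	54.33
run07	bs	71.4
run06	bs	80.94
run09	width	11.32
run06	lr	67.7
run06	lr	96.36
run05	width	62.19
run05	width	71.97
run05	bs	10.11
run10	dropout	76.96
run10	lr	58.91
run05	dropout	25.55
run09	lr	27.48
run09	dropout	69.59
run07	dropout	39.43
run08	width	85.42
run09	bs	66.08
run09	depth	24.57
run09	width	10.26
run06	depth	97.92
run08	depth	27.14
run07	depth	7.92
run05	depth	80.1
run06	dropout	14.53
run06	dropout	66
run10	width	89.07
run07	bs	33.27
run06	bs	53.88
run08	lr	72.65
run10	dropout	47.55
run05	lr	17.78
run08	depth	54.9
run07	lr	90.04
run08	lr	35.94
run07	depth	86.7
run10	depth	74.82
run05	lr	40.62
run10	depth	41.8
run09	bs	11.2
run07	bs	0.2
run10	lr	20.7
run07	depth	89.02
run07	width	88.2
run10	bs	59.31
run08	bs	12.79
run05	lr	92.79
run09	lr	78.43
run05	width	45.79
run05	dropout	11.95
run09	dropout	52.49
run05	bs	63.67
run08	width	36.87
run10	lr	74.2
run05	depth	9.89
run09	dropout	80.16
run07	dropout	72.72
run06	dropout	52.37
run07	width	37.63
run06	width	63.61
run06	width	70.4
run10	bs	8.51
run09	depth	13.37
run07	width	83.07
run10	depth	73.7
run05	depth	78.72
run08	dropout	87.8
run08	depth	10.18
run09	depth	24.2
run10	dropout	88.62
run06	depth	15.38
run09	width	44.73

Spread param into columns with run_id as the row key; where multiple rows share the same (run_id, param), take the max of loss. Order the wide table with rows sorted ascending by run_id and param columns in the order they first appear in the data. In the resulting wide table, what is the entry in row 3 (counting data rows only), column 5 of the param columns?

With rows sorted ascending by run_id, row 3 is run_id=run07. param columns in first-appearance order: bs, dropout, lr, width, depth; column 5 is depth.
Long rows with run_id=run07, param=depth: max(7.92, 86.7, 89.02) = 89.02.

89.02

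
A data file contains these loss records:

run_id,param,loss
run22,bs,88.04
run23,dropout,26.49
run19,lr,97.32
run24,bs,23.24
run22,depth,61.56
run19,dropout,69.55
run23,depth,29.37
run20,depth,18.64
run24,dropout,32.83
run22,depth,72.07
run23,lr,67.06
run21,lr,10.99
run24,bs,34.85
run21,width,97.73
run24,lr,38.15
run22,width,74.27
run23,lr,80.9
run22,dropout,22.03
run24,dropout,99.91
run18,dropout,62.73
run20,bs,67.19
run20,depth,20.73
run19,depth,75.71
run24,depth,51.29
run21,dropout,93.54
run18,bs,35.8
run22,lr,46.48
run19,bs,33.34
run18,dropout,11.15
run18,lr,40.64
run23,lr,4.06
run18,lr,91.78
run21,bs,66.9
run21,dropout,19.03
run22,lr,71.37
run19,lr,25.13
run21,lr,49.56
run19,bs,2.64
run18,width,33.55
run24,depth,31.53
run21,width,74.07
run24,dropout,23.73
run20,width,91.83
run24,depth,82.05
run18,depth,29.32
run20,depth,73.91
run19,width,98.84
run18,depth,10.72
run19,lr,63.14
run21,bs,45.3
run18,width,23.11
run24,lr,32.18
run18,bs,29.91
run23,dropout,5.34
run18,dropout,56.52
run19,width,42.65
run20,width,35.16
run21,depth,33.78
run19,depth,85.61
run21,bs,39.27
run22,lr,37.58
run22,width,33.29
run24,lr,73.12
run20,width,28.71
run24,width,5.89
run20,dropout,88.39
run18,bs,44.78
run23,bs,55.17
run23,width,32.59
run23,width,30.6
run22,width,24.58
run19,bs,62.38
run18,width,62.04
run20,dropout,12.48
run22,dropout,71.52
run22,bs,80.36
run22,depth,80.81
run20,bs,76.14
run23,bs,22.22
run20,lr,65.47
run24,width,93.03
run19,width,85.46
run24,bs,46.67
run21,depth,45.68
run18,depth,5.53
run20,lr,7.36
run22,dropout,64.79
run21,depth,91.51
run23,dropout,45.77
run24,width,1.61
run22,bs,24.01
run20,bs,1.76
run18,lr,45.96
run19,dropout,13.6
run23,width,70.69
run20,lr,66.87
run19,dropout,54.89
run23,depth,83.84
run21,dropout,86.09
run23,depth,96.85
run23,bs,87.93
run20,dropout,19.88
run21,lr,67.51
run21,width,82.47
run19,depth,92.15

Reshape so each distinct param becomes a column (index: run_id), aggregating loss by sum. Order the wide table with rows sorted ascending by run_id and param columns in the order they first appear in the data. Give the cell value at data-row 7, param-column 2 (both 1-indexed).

156.47

With rows sorted ascending by run_id, row 7 is run_id=run24. param columns in first-appearance order: bs, dropout, lr, depth, width; column 2 is dropout.
Long rows with run_id=run24, param=dropout: 32.83 + 99.91 + 23.73 = 156.47.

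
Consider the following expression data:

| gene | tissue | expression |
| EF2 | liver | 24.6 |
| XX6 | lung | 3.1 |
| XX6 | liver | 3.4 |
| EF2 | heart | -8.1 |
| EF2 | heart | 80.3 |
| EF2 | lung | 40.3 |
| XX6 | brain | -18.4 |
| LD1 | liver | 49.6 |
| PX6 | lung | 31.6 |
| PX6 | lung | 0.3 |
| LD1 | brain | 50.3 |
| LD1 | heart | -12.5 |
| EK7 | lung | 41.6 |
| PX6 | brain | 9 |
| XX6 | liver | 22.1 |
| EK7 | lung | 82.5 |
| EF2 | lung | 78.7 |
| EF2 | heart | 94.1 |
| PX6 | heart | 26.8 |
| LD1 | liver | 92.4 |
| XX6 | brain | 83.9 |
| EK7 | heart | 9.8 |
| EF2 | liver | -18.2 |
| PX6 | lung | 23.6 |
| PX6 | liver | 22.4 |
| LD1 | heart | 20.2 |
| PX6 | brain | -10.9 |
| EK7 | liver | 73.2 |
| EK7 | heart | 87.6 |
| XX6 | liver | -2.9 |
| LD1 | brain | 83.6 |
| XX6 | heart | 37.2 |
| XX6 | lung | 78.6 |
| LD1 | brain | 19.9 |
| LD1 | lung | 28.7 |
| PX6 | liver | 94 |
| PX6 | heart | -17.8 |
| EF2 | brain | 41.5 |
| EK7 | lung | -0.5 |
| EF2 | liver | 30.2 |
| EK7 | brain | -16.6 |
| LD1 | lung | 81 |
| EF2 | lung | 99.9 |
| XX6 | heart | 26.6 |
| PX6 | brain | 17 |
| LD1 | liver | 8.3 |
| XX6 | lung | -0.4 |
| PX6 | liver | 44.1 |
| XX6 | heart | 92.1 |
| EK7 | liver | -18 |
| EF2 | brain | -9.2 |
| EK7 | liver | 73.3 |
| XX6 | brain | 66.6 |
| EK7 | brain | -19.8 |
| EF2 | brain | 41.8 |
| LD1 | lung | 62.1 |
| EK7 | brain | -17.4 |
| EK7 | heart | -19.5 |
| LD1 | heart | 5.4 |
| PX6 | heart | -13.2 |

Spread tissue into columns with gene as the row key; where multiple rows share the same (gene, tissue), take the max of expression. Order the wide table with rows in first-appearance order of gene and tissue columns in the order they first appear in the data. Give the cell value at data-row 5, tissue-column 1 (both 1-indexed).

With rows in first-appearance order of gene, row 5 is gene=EK7. tissue columns in first-appearance order: liver, lung, heart, brain; column 1 is liver.
Long rows with gene=EK7, tissue=liver: max(73.2, -18, 73.3) = 73.3.

73.3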